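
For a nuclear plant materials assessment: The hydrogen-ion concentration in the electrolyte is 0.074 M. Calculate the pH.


pH = −log10[H+]
pH = −log10(0.074) = 1.13

1.13


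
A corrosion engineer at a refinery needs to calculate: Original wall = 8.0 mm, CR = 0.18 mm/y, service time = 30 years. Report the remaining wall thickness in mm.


Remaining wall = original − CR × time
t = 8.0 − 0.18*30 = 8.0 − 5.4 = 2.6 mm

2.6 mm


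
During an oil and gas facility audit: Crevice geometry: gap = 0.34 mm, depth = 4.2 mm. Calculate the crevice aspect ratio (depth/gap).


Aspect ratio = depth / gap
Ratio = 4.2 / 0.34 = 12.4

12.4


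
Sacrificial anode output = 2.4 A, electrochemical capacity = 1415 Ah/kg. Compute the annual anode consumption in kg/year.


Annual consumption = current * hours per year / capacity
Rate = 2.4 * 8760 / 1415 = 14.9 kg/year

14.9 kg/year


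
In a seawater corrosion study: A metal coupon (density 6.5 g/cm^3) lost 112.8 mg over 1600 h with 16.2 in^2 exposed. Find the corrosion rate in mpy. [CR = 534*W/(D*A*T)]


Apply the mpy weight-loss relation: CR = 534 * W / (D * A * T)
Numerator: 534 * 112.8 = 60235.2
Denominator: 6.5 * 16.2 * 1600 = 168480.0
CR = 60235.2 / 168480.0 = 0.35752 mpy

0.35752 mpy


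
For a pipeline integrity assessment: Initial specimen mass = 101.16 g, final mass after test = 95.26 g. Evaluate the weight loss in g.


Weight loss = initial − final
WL = 101.16 − 95.26 = 5.9 g

5.9 g


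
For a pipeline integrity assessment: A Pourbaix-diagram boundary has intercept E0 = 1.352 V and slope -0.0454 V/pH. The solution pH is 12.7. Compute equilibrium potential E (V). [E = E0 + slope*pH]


Apply the Pourbaix line equation: E = E0 + slope*pH
E = 1.352 + (-0.0454)*12.7 = 1.352 + (-0.57658) = 0.77542 V
Rounded to 4 decimal places: E = 0.7754 V

0.7754 V


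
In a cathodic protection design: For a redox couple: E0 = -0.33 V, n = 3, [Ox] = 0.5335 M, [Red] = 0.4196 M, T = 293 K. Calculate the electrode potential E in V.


Apply the Nernst equation: E = E0 + (RT/nF)*ln([Ox]/[Red])
Step 1: RT/nF = 8.314*293/(3*96485) = 0.00841582 V
Step 2: [Ox]/[Red] = 0.5335/0.4196 = 1.271449
Step 3: ln(1.271449) = 0.240157
Step 4: correction = 0.00841582 * 0.240157 = 0.002 V
E = -0.33 + 0.002 = -0.328 V

-0.328 V


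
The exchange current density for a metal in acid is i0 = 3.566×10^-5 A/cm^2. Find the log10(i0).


i0 = 3.566×10^-5 A/cm^2
log10(i0) = -4.448

-4.448


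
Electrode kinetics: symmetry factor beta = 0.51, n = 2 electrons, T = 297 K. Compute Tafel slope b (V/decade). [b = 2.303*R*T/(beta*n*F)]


Apply the Tafel slope relation: b = 2.303*R*T/(beta*n*F)
Numerator: 2.303 * 8.314 * 297 = 5686.7
Denominator: 0.51 * 2 * 96485 = 98414.7
b = 5686.7 / 98414.7 = 0.0578 V/decade

0.0578 V/decade


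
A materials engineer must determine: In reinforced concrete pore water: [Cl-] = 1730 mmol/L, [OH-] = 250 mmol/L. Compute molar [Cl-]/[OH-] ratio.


Threshold parameter = [Cl-] / [OH-] (molar basis; both in mmol/L, so units cancel)
Ratio = 1730 / 250 = 6.92

6.92


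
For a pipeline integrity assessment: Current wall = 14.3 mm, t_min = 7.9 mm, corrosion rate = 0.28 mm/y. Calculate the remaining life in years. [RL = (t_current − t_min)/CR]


Apply the remaining-life relation: RL = (t_current − t_min) / CR
RL = (14.3 − 7.9) / 0.28 = 6.4 / 0.28 = 22.9 years

22.9 years


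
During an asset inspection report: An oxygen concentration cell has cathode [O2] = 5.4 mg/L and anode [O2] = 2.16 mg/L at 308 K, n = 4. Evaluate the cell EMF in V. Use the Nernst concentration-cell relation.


Apply the Nernst concentration-cell relation: E = (RT/nF)*ln(C_cathode/C_anode)
RT/nF = 8.314*308/(4*96485) = 0.006635 V
ln(5.4/2.16) = 0.91629
E = 0.006635 * 0.91629 = 0.00608 V

0.00608 V


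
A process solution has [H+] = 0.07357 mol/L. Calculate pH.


pH = −log10[H+]
pH = −log10(0.07357) = 1.13

1.13


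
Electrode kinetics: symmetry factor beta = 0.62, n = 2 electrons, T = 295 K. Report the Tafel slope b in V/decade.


Apply the Tafel slope relation: b = 2.303*R*T/(beta*n*F)
Numerator: 2.303 * 8.314 * 295 = 5648.41
Denominator: 0.62 * 2 * 96485 = 119641.4
b = 5648.41 / 119641.4 = 0.0472 V/decade

0.0472 V/decade


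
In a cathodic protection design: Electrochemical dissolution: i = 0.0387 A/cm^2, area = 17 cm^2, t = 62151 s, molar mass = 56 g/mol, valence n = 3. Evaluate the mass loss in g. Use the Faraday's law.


Apply Faraday's law: m = i*A*t*M / (n*F)
Total charge passed Q = i*A*t = 0.0387*17*62151 = 40889.1429 C
m = Q*M/(n*F) = 40889.1429*56/(3*96485) = 7.9107 g

7.9107 g


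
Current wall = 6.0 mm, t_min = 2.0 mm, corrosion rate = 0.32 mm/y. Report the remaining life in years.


Apply the remaining-life relation: RL = (t_current − t_min) / CR
RL = (6.0 − 2.0) / 0.32 = 4.0 / 0.32 = 12.5 years

12.5 years


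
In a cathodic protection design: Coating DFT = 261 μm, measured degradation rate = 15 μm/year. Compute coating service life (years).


Service life = thickness / degradation rate
Life = 261 / 15 = 17.4 years

17.4 years


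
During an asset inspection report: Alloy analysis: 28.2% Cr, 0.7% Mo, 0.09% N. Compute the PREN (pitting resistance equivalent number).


Apply the PREN formula: PREN = Cr + 3.3*Mo + 16*N
PREN = 28.2 + 3.3*0.7 + 16*0.09
PREN = 28.2 + 2.31 + 1.44 = 31.95

31.95


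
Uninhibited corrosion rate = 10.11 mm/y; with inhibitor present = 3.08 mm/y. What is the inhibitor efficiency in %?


Apply the inhibitor-efficiency definition: IE = (CR_blank − CR_inh)/CR_blank × 100
IE = (10.11 − 3.08) / 10.11 × 100
IE = 7.03 / 10.11 × 100 = 69.5 %

69.5 %


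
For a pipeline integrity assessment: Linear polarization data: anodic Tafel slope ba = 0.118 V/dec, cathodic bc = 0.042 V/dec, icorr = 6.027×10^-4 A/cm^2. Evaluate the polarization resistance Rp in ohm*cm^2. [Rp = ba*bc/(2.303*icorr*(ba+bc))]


Apply the Stern-Geary equation: Rp = ba*bc / (2.303*icorr*(ba+bc))
ba*bc = 0.118*0.042 = 0.004956
ba+bc = 0.16; 2.303*icorr*(ba+bc) = 2.303*6.027×10^-4*0.16 = 2.220829×10^-4
Rp = 0.004956 / 2.220829×10^-4 = 22.3 ohm*cm^2

22.3 ohm*cm^2


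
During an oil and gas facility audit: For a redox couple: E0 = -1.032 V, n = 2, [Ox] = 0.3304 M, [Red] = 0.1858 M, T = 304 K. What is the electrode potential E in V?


Apply the Nernst equation: E = E0 + (RT/nF)*ln([Ox]/[Red])
Step 1: RT/nF = 8.314*304/(2*96485) = 0.01309766 V
Step 2: [Ox]/[Red] = 0.3304/0.1858 = 1.778256
Step 3: ln(1.778256) = 0.575633
Step 4: correction = 0.01309766 * 0.575633 = 0.008 V
E = -1.032 + 0.008 = -1.024 V

-1.024 V


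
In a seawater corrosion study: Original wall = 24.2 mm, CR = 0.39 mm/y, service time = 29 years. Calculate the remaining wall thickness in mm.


Remaining wall = original − CR × time
t = 24.2 − 0.39*29 = 24.2 − 11.31 = 12.89 mm

12.89 mm


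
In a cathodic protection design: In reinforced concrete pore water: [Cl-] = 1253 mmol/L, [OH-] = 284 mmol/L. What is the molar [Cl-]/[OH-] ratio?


Threshold parameter = [Cl-] / [OH-] (molar basis; both in mmol/L, so units cancel)
Ratio = 1253 / 284 = 4.41

4.41


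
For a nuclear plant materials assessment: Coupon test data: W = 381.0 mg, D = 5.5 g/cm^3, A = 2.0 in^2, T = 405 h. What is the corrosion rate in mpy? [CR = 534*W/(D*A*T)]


Apply the mpy weight-loss relation: CR = 534 * W / (D * A * T)
Numerator: 534 * 381.0 = 203454.0
Denominator: 5.5 * 2.0 * 405 = 4455.0
CR = 203454.0 / 4455.0 = 45.6687 mpy

45.6687 mpy


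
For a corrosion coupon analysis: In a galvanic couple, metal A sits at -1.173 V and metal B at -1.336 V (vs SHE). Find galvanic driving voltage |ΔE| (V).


Driving voltage is the absolute potential difference.
|ΔE| = |-1.173 − (-1.336)| = 0.163 V

0.163 V


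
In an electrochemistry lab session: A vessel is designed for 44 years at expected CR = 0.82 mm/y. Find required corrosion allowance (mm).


Corrosion allowance = CR × design life
CA = 0.82 * 44 = 36.08 mm

36.08 mm


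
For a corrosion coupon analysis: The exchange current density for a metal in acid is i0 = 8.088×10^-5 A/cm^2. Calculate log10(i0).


i0 = 8.088×10^-5 A/cm^2
log10(i0) = -4.092

-4.092


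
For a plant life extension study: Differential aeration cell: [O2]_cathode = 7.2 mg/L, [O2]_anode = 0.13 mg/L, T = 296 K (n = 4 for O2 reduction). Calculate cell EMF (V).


Apply the Nernst concentration-cell relation: E = (RT/nF)*ln(C_cathode/C_anode)
RT/nF = 8.314*296/(4*96485) = 0.00637649 V
ln(7.2/0.13) = 4.0143
E = 0.00637649 * 4.0143 = 0.0256 V

0.0256 V


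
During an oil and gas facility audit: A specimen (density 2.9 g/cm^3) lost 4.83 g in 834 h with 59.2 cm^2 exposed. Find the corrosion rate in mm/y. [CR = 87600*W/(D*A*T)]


Apply the mm/y weight-loss relation: CR = 87600 * W / (D * A * T)
Numerator: 87600 * 4.83 = 423108.0
Denominator: 2.9 * 59.2 * 834 = 143181.12
CR = 423108.0 / 143181.12 = 2.955054 mm/y

2.955054 mm/y


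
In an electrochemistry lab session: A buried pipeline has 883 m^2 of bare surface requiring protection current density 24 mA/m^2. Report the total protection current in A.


I = area * current density, then convert mA → A (÷1000)
I = 883 * 24 / 1000 = 21.19 A

21.19 A


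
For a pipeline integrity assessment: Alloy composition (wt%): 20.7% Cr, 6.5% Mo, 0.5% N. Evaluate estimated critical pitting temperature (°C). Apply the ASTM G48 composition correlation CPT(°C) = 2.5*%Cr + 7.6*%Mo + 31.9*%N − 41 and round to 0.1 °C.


Apply the ASTM G48 empirical CPT estimate: CPT(°C) = 2.5*%Cr + 7.6*%Mo + 31.9*%N − 41
2.5*20.7 = 51.75; 7.6*6.5 = 49.4; 31.9*0.5 = 15.95
CPT = 51.75 + 49.4 + 15.95 − 41 = 76.1 °C
Rounded to 0.1 °C: CPT ≈ 76.1 °C

76.1 °C


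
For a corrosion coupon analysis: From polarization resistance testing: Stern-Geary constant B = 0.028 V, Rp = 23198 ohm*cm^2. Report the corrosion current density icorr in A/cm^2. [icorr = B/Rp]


Apply the Stern-Geary relation: icorr = B / Rp
icorr = 0.028 / 23198 = 1.207×10^-6 A/cm^2

1.207×10^-6 A/cm^2


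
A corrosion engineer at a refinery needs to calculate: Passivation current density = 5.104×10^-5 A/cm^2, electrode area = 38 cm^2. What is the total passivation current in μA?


I = i_pass * A, then convert A → μA (×10^6)
I = 5.104×10^-5 * 38 * 10^6 = 1939.52 μA

1939.52 μA


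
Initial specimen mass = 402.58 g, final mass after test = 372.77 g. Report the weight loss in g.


Weight loss = initial − final
WL = 402.58 − 372.77 = 29.81 g

29.81 g


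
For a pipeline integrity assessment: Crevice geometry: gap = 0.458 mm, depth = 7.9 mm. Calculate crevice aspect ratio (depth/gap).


Aspect ratio = depth / gap
Ratio = 7.9 / 0.458 = 17.2

17.2


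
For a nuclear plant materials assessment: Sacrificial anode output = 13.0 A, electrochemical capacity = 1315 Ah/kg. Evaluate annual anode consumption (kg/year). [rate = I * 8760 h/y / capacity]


Annual consumption = current * hours per year / capacity
Rate = 13.0 * 8760 / 1315 = 86.6 kg/year

86.6 kg/year


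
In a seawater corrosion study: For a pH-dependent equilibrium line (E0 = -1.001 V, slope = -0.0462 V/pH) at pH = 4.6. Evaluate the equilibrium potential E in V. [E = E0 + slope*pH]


Apply the Pourbaix line equation: E = E0 + slope*pH
E = -1.001 + (-0.0462)*4.6 = -1.001 + (-0.21252) = -1.21352 V
Rounded to 4 decimal places: E = -1.2135 V

-1.2135 V


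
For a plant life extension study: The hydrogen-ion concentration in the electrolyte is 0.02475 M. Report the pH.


pH = −log10[H+]
pH = −log10(0.02475) = 1.61

1.61


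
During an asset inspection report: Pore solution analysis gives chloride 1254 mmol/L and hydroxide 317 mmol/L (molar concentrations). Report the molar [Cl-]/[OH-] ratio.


Threshold parameter = [Cl-] / [OH-] (molar basis; both in mmol/L, so units cancel)
Ratio = 1254 / 317 = 3.96

3.96


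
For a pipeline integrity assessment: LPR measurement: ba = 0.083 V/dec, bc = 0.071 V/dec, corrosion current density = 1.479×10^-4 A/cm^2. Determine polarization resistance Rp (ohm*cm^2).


Apply the Stern-Geary equation: Rp = ba*bc / (2.303*icorr*(ba+bc))
ba*bc = 0.083*0.071 = 0.005893
ba+bc = 0.154; 2.303*icorr*(ba+bc) = 2.303*1.479×10^-4*0.154 = 5.245451×10^-5
Rp = 0.005893 / 5.245451×10^-5 = 112.3 ohm*cm^2

112.3 ohm*cm^2


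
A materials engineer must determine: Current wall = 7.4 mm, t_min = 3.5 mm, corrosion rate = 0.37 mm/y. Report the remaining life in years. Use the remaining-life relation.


Apply the remaining-life relation: RL = (t_current − t_min) / CR
RL = (7.4 − 3.5) / 0.37 = 3.9 / 0.37 = 10.5 years

10.5 years


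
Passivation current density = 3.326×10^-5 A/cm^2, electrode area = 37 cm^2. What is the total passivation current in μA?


I = i_pass * A, then convert A → μA (×10^6)
I = 3.326×10^-5 * 37 * 10^6 = 1230.62 μA

1230.62 μA


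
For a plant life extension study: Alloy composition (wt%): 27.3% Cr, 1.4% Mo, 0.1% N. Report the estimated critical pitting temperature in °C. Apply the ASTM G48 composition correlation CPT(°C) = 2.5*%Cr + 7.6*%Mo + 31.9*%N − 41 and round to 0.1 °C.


Apply the ASTM G48 empirical CPT estimate: CPT(°C) = 2.5*%Cr + 7.6*%Mo + 31.9*%N − 41
2.5*27.3 = 68.25; 7.6*1.4 = 10.64; 31.9*0.1 = 3.19
CPT = 68.25 + 10.64 + 3.19 − 41 = 41.08 °C
Rounded to 0.1 °C: CPT ≈ 41.1 °C

41.1 °C


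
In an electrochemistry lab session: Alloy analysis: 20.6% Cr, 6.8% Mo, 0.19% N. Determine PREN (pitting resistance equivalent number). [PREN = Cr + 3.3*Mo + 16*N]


Apply the PREN formula: PREN = Cr + 3.3*Mo + 16*N
PREN = 20.6 + 3.3*6.8 + 16*0.19
PREN = 20.6 + 22.44 + 3.04 = 46.08

46.08


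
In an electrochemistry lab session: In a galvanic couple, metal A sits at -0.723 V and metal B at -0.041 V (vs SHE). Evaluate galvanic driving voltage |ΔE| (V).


Driving voltage is the absolute potential difference.
|ΔE| = |-0.723 − (-0.041)| = 0.682 V

0.682 V


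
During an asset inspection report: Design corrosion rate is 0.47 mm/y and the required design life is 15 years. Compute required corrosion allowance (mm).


Corrosion allowance = CR × design life
CA = 0.47 * 15 = 7.05 mm

7.05 mm


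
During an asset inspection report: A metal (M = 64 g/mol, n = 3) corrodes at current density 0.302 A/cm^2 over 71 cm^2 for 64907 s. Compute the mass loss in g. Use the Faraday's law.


Apply Faraday's law: m = i*A*t*M / (n*F)
Total charge passed Q = i*A*t = 0.302*71*64907 = 1391735.894 C
m = Q*M/(n*F) = 1391735.894*64/(3*96485) = 307.72 g

307.72 g


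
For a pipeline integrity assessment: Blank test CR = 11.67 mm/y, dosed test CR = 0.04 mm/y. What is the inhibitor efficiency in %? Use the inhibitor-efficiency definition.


Apply the inhibitor-efficiency definition: IE = (CR_blank − CR_inh)/CR_blank × 100
IE = (11.67 − 0.04) / 11.67 × 100
IE = 11.63 / 11.67 × 100 = 99.7 %

99.7 %


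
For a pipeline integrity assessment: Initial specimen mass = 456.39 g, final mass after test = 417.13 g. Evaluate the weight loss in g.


Weight loss = initial − final
WL = 456.39 − 417.13 = 39.26 g

39.26 g


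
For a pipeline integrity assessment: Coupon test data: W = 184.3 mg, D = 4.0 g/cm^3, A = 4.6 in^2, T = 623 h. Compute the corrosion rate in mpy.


Apply the mpy weight-loss relation: CR = 534 * W / (D * A * T)
Numerator: 534 * 184.3 = 98416.2
Denominator: 4.0 * 4.6 * 623 = 11463.2
CR = 98416.2 / 11463.2 = 8.585 mpy

8.585 mpy


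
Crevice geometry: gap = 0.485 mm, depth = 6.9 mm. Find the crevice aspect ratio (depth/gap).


Aspect ratio = depth / gap
Ratio = 6.9 / 0.485 = 14.2

14.2


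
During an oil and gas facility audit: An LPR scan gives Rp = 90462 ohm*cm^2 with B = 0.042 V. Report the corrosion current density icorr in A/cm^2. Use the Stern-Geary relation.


Apply the Stern-Geary relation: icorr = B / Rp
icorr = 0.042 / 90462 = 4.643×10^-7 A/cm^2

4.643×10^-7 A/cm^2


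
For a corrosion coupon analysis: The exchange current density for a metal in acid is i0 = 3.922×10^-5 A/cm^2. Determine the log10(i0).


i0 = 3.922×10^-5 A/cm^2
log10(i0) = -4.406

-4.406


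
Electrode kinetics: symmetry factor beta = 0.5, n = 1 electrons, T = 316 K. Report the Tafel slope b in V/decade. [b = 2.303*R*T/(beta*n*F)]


Apply the Tafel slope relation: b = 2.303*R*T/(beta*n*F)
Numerator: 2.303 * 8.314 * 316 = 6050.5
Denominator: 0.5 * 1 * 96485 = 48242.5
b = 6050.5 / 48242.5 = 0.125 V/decade

0.125 V/decade


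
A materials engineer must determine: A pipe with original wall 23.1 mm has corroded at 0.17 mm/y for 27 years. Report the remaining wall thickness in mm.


Remaining wall = original − CR × time
t = 23.1 − 0.17*27 = 23.1 − 4.59 = 18.51 mm

18.51 mm


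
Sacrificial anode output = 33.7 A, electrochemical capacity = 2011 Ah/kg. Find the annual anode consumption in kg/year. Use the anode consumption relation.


Annual consumption = current * hours per year / capacity
Rate = 33.7 * 8760 / 2011 = 146.8 kg/year

146.8 kg/year


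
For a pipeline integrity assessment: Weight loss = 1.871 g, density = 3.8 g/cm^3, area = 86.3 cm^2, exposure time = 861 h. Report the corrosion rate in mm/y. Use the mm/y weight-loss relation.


Apply the mm/y weight-loss relation: CR = 87600 * W / (D * A * T)
Numerator: 87600 * 1.871 = 163899.6
Denominator: 3.8 * 86.3 * 861 = 282356.34
CR = 163899.6 / 282356.34 = 0.58047 mm/y

0.58047 mm/y


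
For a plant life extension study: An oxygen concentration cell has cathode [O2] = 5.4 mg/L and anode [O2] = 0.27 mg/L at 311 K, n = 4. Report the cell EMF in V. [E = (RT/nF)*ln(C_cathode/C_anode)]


Apply the Nernst concentration-cell relation: E = (RT/nF)*ln(C_cathode/C_anode)
RT/nF = 8.314*311/(4*96485) = 0.00669963 V
ln(5.4/0.27) = 2.99573
E = 0.00669963 * 2.99573 = 0.02007 V

0.02007 V


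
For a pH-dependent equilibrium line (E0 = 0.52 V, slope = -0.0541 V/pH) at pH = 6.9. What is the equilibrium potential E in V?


Apply the Pourbaix line equation: E = E0 + slope*pH
E = 0.52 + (-0.0541)*6.9 = 0.52 + (-0.37329) = 0.14671 V
Rounded to 4 decimal places: E = 0.1467 V

0.1467 V


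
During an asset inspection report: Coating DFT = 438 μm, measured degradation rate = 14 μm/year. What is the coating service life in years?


Service life = thickness / degradation rate
Life = 438 / 14 = 31.3 years

31.3 years


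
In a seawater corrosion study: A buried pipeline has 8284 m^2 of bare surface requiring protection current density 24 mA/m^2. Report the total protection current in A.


I = area * current density, then convert mA → A (÷1000)
I = 8284 * 24 / 1000 = 198.82 A

198.82 A


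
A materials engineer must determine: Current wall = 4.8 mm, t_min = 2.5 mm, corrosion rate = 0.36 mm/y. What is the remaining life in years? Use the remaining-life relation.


Apply the remaining-life relation: RL = (t_current − t_min) / CR
RL = (4.8 − 2.5) / 0.36 = 2.3 / 0.36 = 6.4 years

6.4 years


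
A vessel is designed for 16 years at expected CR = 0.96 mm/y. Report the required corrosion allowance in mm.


Corrosion allowance = CR × design life
CA = 0.96 * 16 = 15.36 mm

15.36 mm


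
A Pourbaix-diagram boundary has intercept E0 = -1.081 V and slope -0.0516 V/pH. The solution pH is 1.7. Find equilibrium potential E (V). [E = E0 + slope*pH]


Apply the Pourbaix line equation: E = E0 + slope*pH
E = -1.081 + (-0.0516)*1.7 = -1.081 + (-0.08772) = -1.16872 V
Rounded to 3 decimal places: E = -1.169 V

-1.169 V


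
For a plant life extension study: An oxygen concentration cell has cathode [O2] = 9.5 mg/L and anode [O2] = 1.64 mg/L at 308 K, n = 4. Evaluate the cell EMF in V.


Apply the Nernst concentration-cell relation: E = (RT/nF)*ln(C_cathode/C_anode)
RT/nF = 8.314*308/(4*96485) = 0.006635 V
ln(9.5/1.64) = 1.7566
E = 0.006635 * 1.7566 = 0.01166 V

0.01166 V


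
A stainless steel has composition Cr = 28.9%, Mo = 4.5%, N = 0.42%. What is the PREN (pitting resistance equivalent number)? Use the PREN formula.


Apply the PREN formula: PREN = Cr + 3.3*Mo + 16*N
PREN = 28.9 + 3.3*4.5 + 16*0.42
PREN = 28.9 + 14.85 + 6.72 = 50.47

50.47


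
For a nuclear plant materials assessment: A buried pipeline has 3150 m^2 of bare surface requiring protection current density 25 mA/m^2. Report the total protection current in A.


I = area * current density, then convert mA → A (÷1000)
I = 3150 * 25 / 1000 = 78.75 A

78.75 A


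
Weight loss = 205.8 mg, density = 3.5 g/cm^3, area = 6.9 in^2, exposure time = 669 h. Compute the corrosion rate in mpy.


Apply the mpy weight-loss relation: CR = 534 * W / (D * A * T)
Numerator: 534 * 205.8 = 109897.2
Denominator: 3.5 * 6.9 * 669 = 16156.35
CR = 109897.2 / 16156.35 = 6.8021 mpy

6.8021 mpy


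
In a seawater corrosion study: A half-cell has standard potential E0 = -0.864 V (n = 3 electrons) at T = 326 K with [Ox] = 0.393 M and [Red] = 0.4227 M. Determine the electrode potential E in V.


Apply the Nernst equation: E = E0 + (RT/nF)*ln([Ox]/[Red])
Step 1: RT/nF = 8.314*326/(3*96485) = 0.00936368 V
Step 2: [Ox]/[Red] = 0.393/0.4227 = 0.929737
Step 3: ln(0.929737) = -0.072854
Step 4: correction = 0.00936368 * -0.072854 = -0.001 V
E = -0.864 + -0.001 = -0.865 V

-0.865 V


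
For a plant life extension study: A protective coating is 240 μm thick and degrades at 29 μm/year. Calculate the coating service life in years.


Service life = thickness / degradation rate
Life = 240 / 29 = 8.3 years

8.3 years


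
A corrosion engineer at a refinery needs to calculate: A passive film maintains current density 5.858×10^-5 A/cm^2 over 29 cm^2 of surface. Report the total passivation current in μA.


I = i_pass * A, then convert A → μA (×10^6)
I = 5.858×10^-5 * 29 * 10^6 = 1698.82 μA

1698.82 μA


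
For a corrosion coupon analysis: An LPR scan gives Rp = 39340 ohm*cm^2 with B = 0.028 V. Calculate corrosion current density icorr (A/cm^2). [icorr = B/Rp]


Apply the Stern-Geary relation: icorr = B / Rp
icorr = 0.028 / 39340 = 7.117×10^-7 A/cm^2

7.117×10^-7 A/cm^2


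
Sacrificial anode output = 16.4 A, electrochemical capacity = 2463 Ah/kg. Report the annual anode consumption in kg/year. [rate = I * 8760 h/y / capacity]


Annual consumption = current * hours per year / capacity
Rate = 16.4 * 8760 / 2463 = 58.3 kg/year

58.3 kg/year


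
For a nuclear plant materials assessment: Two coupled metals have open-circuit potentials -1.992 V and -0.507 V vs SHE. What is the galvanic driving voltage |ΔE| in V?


Driving voltage is the absolute potential difference.
|ΔE| = |-1.992 − (-0.507)| = 1.485 V

1.485 V


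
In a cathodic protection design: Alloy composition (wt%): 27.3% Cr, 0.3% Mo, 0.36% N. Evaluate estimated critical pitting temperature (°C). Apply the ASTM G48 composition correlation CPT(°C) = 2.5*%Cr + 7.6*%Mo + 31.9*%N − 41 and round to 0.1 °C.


Apply the ASTM G48 empirical CPT estimate: CPT(°C) = 2.5*%Cr + 7.6*%Mo + 31.9*%N − 41
2.5*27.3 = 68.25; 7.6*0.3 = 2.28; 31.9*0.36 = 11.484
CPT = 68.25 + 2.28 + 11.484 − 41 = 41.014 °C
Rounded to 0.1 °C: CPT ≈ 41.0 °C

41.0 °C


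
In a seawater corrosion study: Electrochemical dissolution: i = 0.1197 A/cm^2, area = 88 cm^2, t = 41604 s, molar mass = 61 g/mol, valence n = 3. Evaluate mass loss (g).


Apply Faraday's law: m = i*A*t*M / (n*F)
Total charge passed Q = i*A*t = 0.1197*88*41604 = 438239.8944 C
m = Q*M/(n*F) = 438239.8944*61/(3*96485) = 92.3551 g

92.3551 g


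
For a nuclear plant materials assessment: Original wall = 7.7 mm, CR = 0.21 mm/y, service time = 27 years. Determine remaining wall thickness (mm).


Remaining wall = original − CR × time
t = 7.7 − 0.21*27 = 7.7 − 5.67 = 2.03 mm

2.03 mm


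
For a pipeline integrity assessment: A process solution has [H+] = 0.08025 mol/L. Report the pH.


pH = −log10[H+]
pH = −log10(0.08025) = 1.1

1.1


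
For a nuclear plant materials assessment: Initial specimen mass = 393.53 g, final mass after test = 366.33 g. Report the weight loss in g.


Weight loss = initial − final
WL = 393.53 − 366.33 = 27.2 g

27.2 g


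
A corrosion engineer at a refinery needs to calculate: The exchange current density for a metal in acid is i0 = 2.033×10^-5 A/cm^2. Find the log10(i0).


i0 = 2.033×10^-5 A/cm^2
log10(i0) = -4.692

-4.692


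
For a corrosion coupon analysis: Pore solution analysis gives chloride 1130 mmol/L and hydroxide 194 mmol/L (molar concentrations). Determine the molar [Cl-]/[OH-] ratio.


Threshold parameter = [Cl-] / [OH-] (molar basis; both in mmol/L, so units cancel)
Ratio = 1130 / 194 = 5.82

5.82


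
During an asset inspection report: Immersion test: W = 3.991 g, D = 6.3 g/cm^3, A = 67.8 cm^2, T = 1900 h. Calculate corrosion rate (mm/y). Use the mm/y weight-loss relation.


Apply the mm/y weight-loss relation: CR = 87600 * W / (D * A * T)
Numerator: 87600 * 3.991 = 349611.6
Denominator: 6.3 * 67.8 * 1900 = 811566.0
CR = 349611.6 / 811566.0 = 0.4308 mm/y

0.4308 mm/y


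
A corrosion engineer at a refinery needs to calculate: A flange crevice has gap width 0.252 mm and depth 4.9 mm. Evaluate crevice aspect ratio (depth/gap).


Aspect ratio = depth / gap
Ratio = 4.9 / 0.252 = 19.4

19.4


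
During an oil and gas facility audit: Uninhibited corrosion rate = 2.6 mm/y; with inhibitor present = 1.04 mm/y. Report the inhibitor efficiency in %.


Apply the inhibitor-efficiency definition: IE = (CR_blank − CR_inh)/CR_blank × 100
IE = (2.6 − 1.04) / 2.6 × 100
IE = 1.56 / 2.6 × 100 = 60.0 %

60.0 %


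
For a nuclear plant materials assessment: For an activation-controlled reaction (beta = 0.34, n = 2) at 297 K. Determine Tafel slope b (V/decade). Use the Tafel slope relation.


Apply the Tafel slope relation: b = 2.303*R*T/(beta*n*F)
Numerator: 2.303 * 8.314 * 297 = 5686.7
Denominator: 0.34 * 2 * 96485 = 65609.8
b = 5686.7 / 65609.8 = 0.0867 V/decade

0.0867 V/decade


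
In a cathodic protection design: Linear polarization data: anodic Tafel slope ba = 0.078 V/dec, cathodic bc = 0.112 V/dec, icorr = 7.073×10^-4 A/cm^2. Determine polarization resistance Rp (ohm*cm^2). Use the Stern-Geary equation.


Apply the Stern-Geary equation: Rp = ba*bc / (2.303*icorr*(ba+bc))
ba*bc = 0.078*0.112 = 0.008736
ba+bc = 0.19; 2.303*icorr*(ba+bc) = 2.303*7.073×10^-4*0.19 = 3.0949326×10^-4
Rp = 0.008736 / 3.0949326×10^-4 = 28.23 ohm*cm^2

28.23 ohm*cm^2


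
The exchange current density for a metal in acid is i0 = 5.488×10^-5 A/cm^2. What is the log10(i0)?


i0 = 5.488×10^-5 A/cm^2
log10(i0) = -4.261

-4.261


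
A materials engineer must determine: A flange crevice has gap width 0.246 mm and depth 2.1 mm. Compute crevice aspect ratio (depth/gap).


Aspect ratio = depth / gap
Ratio = 2.1 / 0.246 = 8.5

8.5


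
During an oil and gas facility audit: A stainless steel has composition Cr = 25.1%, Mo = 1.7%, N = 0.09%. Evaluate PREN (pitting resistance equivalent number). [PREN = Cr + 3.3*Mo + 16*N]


Apply the PREN formula: PREN = Cr + 3.3*Mo + 16*N
PREN = 25.1 + 3.3*1.7 + 16*0.09
PREN = 25.1 + 5.61 + 1.44 = 32.15

32.15


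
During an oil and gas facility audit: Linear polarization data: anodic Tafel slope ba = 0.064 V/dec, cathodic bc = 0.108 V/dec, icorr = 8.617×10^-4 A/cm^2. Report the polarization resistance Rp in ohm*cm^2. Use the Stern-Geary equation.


Apply the Stern-Geary equation: Rp = ba*bc / (2.303*icorr*(ba+bc))
ba*bc = 0.064*0.108 = 0.006912
ba+bc = 0.172; 2.303*icorr*(ba+bc) = 2.303*8.617×10^-4*0.172 = 3.4133316×10^-4
Rp = 0.006912 / 3.4133316×10^-4 = 20.3 ohm*cm^2

20.3 ohm*cm^2


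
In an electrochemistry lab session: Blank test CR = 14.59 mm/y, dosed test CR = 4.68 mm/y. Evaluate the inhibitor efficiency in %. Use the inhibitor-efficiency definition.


Apply the inhibitor-efficiency definition: IE = (CR_blank − CR_inh)/CR_blank × 100
IE = (14.59 − 4.68) / 14.59 × 100
IE = 9.91 / 14.59 × 100 = 67.9 %

67.9 %


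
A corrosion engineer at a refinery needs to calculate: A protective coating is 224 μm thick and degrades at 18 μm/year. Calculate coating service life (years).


Service life = thickness / degradation rate
Life = 224 / 18 = 12.4 years

12.4 years


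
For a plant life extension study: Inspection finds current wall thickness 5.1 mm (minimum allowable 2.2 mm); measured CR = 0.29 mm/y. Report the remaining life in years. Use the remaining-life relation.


Apply the remaining-life relation: RL = (t_current − t_min) / CR
RL = (5.1 − 2.2) / 0.29 = 2.9 / 0.29 = 10.0 years

10.0 years


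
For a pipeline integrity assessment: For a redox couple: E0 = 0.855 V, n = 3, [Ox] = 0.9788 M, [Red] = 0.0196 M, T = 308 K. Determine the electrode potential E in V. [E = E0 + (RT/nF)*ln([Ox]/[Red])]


Apply the Nernst equation: E = E0 + (RT/nF)*ln([Ox]/[Red])
Step 1: RT/nF = 8.314*308/(3*96485) = 0.00884667 V
Step 2: [Ox]/[Red] = 0.9788/0.0196 = 49.938776
Step 3: ln(49.938776) = 3.910798
Step 4: correction = 0.00884667 * 3.910798 = 0.0346 V
E = 0.855 + 0.0346 = 0.8896 V

0.8896 V


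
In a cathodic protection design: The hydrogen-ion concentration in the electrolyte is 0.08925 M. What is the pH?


pH = −log10[H+]
pH = −log10(0.08925) = 1.05

1.05


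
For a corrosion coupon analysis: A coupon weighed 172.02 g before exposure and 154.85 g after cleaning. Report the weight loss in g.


Weight loss = initial − final
WL = 172.02 − 154.85 = 17.17 g

17.17 g


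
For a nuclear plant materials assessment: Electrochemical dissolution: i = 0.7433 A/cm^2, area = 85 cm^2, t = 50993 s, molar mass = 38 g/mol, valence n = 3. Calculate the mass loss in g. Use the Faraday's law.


Apply Faraday's law: m = i*A*t*M / (n*F)
Total charge passed Q = i*A*t = 0.7433*85*50993 = 3221763.2365 C
m = Q*M/(n*F) = 3221763.2365*38/(3*96485) = 422.95695 g

422.95695 g


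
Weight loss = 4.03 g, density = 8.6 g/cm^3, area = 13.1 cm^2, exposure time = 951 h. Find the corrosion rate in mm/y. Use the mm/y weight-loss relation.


Apply the mm/y weight-loss relation: CR = 87600 * W / (D * A * T)
Numerator: 87600 * 4.03 = 353028.0
Denominator: 8.6 * 13.1 * 951 = 107139.66
CR = 353028.0 / 107139.66 = 3.295026 mm/y

3.295026 mm/y


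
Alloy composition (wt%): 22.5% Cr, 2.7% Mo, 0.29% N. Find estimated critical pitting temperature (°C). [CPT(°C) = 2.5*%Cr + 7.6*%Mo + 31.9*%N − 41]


Apply the ASTM G48 empirical CPT estimate: CPT(°C) = 2.5*%Cr + 7.6*%Mo + 31.9*%N − 41
2.5*22.5 = 56.25; 7.6*2.7 = 20.52; 31.9*0.29 = 9.251
CPT = 56.25 + 20.52 + 9.251 − 41 = 45.021 °C
Rounded to 0.1 °C: CPT ≈ 45.0 °C

45.0 °C


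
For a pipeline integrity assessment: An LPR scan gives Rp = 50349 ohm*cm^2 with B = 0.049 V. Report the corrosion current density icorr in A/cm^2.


Apply the Stern-Geary relation: icorr = B / Rp
icorr = 0.049 / 50349 = 9.732×10^-7 A/cm^2

9.732×10^-7 A/cm^2


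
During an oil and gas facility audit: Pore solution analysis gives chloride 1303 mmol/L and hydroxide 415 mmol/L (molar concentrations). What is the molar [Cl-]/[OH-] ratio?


Threshold parameter = [Cl-] / [OH-] (molar basis; both in mmol/L, so units cancel)
Ratio = 1303 / 415 = 3.14

3.14


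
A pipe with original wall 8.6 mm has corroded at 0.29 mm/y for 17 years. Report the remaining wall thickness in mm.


Remaining wall = original − CR × time
t = 8.6 − 0.29*17 = 8.6 − 4.93 = 3.67 mm

3.67 mm


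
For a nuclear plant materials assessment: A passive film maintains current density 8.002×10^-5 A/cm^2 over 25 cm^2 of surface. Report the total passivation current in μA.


I = i_pass * A, then convert A → μA (×10^6)
I = 8.002×10^-5 * 25 * 10^6 = 2000.5 μA

2000.5 μA


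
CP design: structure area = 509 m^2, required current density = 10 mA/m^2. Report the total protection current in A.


I = area * current density, then convert mA → A (÷1000)
I = 509 * 10 / 1000 = 5.09 A

5.09 A


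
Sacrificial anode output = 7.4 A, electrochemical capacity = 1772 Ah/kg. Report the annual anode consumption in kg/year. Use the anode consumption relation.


Annual consumption = current * hours per year / capacity
Rate = 7.4 * 8760 / 1772 = 36.6 kg/year

36.6 kg/year


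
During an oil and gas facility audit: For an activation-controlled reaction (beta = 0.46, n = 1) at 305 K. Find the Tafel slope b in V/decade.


Apply the Tafel slope relation: b = 2.303*R*T/(beta*n*F)
Numerator: 2.303 * 8.314 * 305 = 5839.88
Denominator: 0.46 * 1 * 96485 = 44383.1
b = 5839.88 / 44383.1 = 0.132 V/decade

0.132 V/decade


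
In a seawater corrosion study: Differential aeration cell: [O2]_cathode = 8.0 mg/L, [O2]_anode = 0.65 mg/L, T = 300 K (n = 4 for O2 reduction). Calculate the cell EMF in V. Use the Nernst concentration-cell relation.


Apply the Nernst concentration-cell relation: E = (RT/nF)*ln(C_cathode/C_anode)
RT/nF = 8.314*300/(4*96485) = 0.00646266 V
ln(8.0/0.65) = 2.51022
E = 0.00646266 * 2.51022 = 0.01622 V

0.01622 V


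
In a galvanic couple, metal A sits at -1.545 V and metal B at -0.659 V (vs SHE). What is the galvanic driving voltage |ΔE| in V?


Driving voltage is the absolute potential difference.
|ΔE| = |-1.545 − (-0.659)| = 0.886 V

0.886 V


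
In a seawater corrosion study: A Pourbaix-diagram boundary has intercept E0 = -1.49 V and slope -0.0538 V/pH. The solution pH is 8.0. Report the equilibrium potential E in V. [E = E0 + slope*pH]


Apply the Pourbaix line equation: E = E0 + slope*pH
E = -1.49 + (-0.0538)*8.0 = -1.49 + (-0.4304) = -1.9204 V
Rounded to 3 decimal places: E = -1.920 V

-1.920 V


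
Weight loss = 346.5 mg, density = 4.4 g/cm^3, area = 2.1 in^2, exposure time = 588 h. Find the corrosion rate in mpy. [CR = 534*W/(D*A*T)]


Apply the mpy weight-loss relation: CR = 534 * W / (D * A * T)
Numerator: 534 * 346.5 = 185031.0
Denominator: 4.4 * 2.1 * 588 = 5433.12
CR = 185031.0 / 5433.12 = 34.056 mpy

34.056 mpy


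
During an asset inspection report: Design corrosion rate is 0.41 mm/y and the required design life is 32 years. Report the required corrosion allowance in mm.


Corrosion allowance = CR × design life
CA = 0.41 * 32 = 13.12 mm

13.12 mm


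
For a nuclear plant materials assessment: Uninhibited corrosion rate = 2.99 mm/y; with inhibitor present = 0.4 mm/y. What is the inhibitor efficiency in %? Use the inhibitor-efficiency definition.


Apply the inhibitor-efficiency definition: IE = (CR_blank − CR_inh)/CR_blank × 100
IE = (2.99 − 0.4) / 2.99 × 100
IE = 2.59 / 2.99 × 100 = 86.6 %

86.6 %


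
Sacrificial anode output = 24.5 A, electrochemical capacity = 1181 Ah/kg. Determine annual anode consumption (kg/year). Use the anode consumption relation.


Annual consumption = current * hours per year / capacity
Rate = 24.5 * 8760 / 1181 = 181.7 kg/year

181.7 kg/year


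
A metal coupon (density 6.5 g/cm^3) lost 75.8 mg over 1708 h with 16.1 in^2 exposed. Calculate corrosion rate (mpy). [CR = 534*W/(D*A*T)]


Apply the mpy weight-loss relation: CR = 534 * W / (D * A * T)
Numerator: 534 * 75.8 = 40477.2
Denominator: 6.5 * 16.1 * 1708 = 178742.2
CR = 40477.2 / 178742.2 = 0.226 mpy

0.226 mpy


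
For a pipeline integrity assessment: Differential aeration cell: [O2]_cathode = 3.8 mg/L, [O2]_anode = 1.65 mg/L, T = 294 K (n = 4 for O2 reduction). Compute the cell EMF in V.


Apply the Nernst concentration-cell relation: E = (RT/nF)*ln(C_cathode/C_anode)
RT/nF = 8.314*294/(4*96485) = 0.00633341 V
ln(3.8/1.65) = 0.83423
E = 0.00633341 * 0.83423 = 0.00528 V

0.00528 V


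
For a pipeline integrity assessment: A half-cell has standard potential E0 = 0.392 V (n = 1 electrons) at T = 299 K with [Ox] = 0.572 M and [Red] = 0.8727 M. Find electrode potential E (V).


Apply the Nernst equation: E = E0 + (RT/nF)*ln([Ox]/[Red])
Step 1: RT/nF = 8.314*299/(1*96485) = 0.02576448 V
Step 2: [Ox]/[Red] = 0.572/0.8727 = 0.655437
Step 3: ln(0.655437) = -0.422453
Step 4: correction = 0.02576448 * -0.422453 = -0.0109 V
E = 0.392 + -0.0109 = 0.3811 V

0.3811 V


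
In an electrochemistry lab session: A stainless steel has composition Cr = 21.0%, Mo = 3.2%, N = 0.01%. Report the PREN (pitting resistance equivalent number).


Apply the PREN formula: PREN = Cr + 3.3*Mo + 16*N
PREN = 21.0 + 3.3*3.2 + 16*0.01
PREN = 21.0 + 10.56 + 0.16 = 31.72

31.72


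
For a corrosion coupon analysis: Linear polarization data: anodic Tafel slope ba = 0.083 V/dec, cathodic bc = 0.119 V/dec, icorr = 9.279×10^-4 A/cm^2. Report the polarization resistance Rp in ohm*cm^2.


Apply the Stern-Geary equation: Rp = ba*bc / (2.303*icorr*(ba+bc))
ba*bc = 0.083*0.119 = 0.009877
ba+bc = 0.202; 2.303*icorr*(ba+bc) = 2.303*9.279×10^-4*0.202 = 4.3166465×10^-4
Rp = 0.009877 / 4.3166465×10^-4 = 22.88 ohm*cm^2

22.88 ohm*cm^2


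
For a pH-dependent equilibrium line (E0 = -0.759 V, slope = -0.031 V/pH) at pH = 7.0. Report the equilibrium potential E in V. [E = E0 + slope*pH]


Apply the Pourbaix line equation: E = E0 + slope*pH
E = -0.759 + (-0.031)*7.0 = -0.759 + (-0.217) = -0.976 V
Rounded to 3 decimal places: E = -0.976 V

-0.976 V


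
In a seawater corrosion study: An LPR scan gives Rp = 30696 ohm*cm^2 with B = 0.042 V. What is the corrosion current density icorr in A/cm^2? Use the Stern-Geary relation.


Apply the Stern-Geary relation: icorr = B / Rp
icorr = 0.042 / 30696 = 1.368×10^-6 A/cm^2

1.368×10^-6 A/cm^2


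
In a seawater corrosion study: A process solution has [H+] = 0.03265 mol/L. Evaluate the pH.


pH = −log10[H+]
pH = −log10(0.03265) = 1.49

1.49


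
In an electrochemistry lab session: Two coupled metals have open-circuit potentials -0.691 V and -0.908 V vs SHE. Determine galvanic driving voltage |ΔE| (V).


Driving voltage is the absolute potential difference.
|ΔE| = |-0.691 − (-0.908)| = 0.217 V

0.217 V


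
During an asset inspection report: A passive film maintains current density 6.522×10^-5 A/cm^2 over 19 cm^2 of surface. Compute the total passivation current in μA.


I = i_pass * A, then convert A → μA (×10^6)
I = 6.522×10^-5 * 19 * 10^6 = 1239.18 μA

1239.18 μA


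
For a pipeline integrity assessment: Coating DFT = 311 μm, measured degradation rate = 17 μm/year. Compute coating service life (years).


Service life = thickness / degradation rate
Life = 311 / 17 = 18.3 years

18.3 years


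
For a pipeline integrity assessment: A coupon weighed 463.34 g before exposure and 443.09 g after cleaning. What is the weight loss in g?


Weight loss = initial − final
WL = 463.34 − 443.09 = 20.25 g

20.25 g


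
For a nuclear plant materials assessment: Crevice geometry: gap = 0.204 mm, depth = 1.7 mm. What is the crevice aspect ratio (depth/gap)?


Aspect ratio = depth / gap
Ratio = 1.7 / 0.204 = 8.3

8.3


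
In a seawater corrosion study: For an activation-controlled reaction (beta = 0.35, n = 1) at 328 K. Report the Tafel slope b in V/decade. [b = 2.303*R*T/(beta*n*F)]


Apply the Tafel slope relation: b = 2.303*R*T/(beta*n*F)
Numerator: 2.303 * 8.314 * 328 = 6280.26
Denominator: 0.35 * 1 * 96485 = 33769.75
b = 6280.26 / 33769.75 = 0.186 V/decade

0.186 V/decade


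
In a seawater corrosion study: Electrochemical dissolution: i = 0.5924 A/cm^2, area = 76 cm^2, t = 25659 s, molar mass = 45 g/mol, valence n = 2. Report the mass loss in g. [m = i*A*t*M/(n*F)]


Apply Faraday's law: m = i*A*t*M / (n*F)
Total charge passed Q = i*A*t = 0.5924*76*25659 = 1155229.7616 C
m = Q*M/(n*F) = 1155229.7616*45/(2*96485) = 269.396 g

269.396 g


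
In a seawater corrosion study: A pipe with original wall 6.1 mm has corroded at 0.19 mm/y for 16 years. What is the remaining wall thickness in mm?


Remaining wall = original − CR × time
t = 6.1 − 0.19*16 = 6.1 − 3.04 = 3.06 mm

3.06 mm


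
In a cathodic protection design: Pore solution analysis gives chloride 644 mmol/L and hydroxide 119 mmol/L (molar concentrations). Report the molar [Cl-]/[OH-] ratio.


Threshold parameter = [Cl-] / [OH-] (molar basis; both in mmol/L, so units cancel)
Ratio = 644 / 119 = 5.41

5.41
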